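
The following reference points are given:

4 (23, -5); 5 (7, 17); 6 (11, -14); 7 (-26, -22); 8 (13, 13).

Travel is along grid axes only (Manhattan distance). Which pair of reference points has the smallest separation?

5 and 8

Pairwise distances:
4–5: 38
4–6: 21
4–7: 66
4–8: 28
5–6: 35
5–7: 72
5–8: 10
6–7: 45
6–8: 29
7–8: 74
Closest pair: 5–8 at 10.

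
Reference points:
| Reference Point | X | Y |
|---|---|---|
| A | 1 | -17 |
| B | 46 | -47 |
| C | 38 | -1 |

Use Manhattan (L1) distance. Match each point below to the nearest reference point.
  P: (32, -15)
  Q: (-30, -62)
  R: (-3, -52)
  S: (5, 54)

P at (32, -15):
  A: |-31| + |-2| = 31 + 2 = 33
  B: |14| + |-32| = 14 + 32 = 46
  C: |6| + |14| = 6 + 14 = 20
  → nearest: C (20)
Q at (-30, -62):
  A: |31| + |45| = 31 + 45 = 76
  B: |76| + |15| = 76 + 15 = 91
  C: |68| + |61| = 68 + 61 = 129
  → nearest: A (76)
R at (-3, -52):
  A: |4| + |35| = 4 + 35 = 39
  B: |49| + |5| = 49 + 5 = 54
  C: |41| + |51| = 41 + 51 = 92
  → nearest: A (39)
S at (5, 54):
  A: |-4| + |-71| = 4 + 71 = 75
  B: |41| + |-101| = 41 + 101 = 142
  C: |33| + |-55| = 33 + 55 = 88
  → nearest: A (75)

P→C; Q→A; R→A; S→A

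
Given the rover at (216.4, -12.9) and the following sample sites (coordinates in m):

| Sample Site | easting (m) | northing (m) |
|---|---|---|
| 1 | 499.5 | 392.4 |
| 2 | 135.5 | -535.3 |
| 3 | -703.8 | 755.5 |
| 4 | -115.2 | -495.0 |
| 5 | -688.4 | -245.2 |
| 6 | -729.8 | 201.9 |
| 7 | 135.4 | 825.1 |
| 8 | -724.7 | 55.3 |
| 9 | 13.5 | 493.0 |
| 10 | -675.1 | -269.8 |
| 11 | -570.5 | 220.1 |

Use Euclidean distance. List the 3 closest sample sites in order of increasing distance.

Distances from (216.4, -12.9):
1: √((283.1)² + (405.3)²) = √(80145.610 + 164268.090) = 494.4 m
2: √((-80.9)² + (-522.4)²) = √(6544.810 + 272901.760) = 528.6 m
3: √((-920.2)² + (768.4)²) = √(846768.040 + 590438.560) = 1198.8 m
4: √((-331.6)² + (-482.1)²) = √(109958.560 + 232420.410) = 585.1 m
5: √((-904.8)² + (-232.3)²) = √(818663.040 + 53963.290) = 934.1 m
6: √((-946.2)² + (214.8)²) = √(895294.440 + 46139.040) = 970.3 m
7: √((-81.0)² + (838.0)²) = √(6561.000 + 702244.000) = 841.9 m
8: √((-941.1)² + (68.2)²) = √(885669.210 + 4651.240) = 943.6 m
9: √((-202.9)² + (505.9)²) = √(41168.410 + 255934.810) = 545.1 m
10: √((-891.5)² + (-256.9)²) = √(794772.250 + 65997.610) = 927.8 m
11: √((-786.9)² + (233.0)²) = √(619211.610 + 54289.000) = 820.7 m
Sorted: 1 (494.4 m) < 2 (528.6 m) < 9 (545.1 m) < 4 (585.1 m) < 11 (820.7 m) < …

1, 2, 9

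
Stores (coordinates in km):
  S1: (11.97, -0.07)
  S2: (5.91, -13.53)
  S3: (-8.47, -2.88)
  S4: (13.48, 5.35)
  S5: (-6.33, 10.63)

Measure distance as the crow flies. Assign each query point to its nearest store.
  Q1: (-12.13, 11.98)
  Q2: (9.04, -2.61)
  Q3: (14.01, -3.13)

Q1 at (-12.13, 11.98):
  S1: 26.94 km
  S2: 31.24 km
  S3: 15.30 km
  S4: 26.45 km
  S5: 5.96 km
  → nearest: S5 (5.96 km)
Q2 at (9.04, -2.61):
  S1: 3.88 km
  S2: 11.36 km
  S3: 17.51 km
  S4: 9.11 km
  S5: 20.29 km
  → nearest: S1 (3.88 km)
Q3 at (14.01, -3.13):
  S1: 3.68 km
  S2: 13.18 km
  S3: 22.48 km
  S4: 8.50 km
  S5: 24.56 km
  → nearest: S1 (3.68 km)

Q1→S5; Q2→S1; Q3→S1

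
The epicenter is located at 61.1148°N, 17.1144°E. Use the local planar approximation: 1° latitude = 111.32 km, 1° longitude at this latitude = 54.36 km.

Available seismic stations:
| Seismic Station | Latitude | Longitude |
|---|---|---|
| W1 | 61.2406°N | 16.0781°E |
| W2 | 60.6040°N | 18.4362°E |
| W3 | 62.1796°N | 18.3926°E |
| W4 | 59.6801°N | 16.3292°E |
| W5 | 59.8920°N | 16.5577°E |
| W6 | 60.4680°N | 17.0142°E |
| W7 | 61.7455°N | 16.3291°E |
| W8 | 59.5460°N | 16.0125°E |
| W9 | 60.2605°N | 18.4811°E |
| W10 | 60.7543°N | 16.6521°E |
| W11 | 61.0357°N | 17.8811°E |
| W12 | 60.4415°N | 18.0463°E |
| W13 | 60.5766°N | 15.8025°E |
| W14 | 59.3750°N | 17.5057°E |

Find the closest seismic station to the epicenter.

Distances from 61.1148°N, 17.1144°E:
W1: √((0.1258·111.32)² + (-1.0363·54.36)²) = √(196.113584 + 3173.437084) = 58.0478 km
W2: √((-0.5108·111.32)² + (1.3218·54.36)²) = √(3233.316157 + 5162.860507) = 91.6307 km
W3: √((1.0648·111.32)² + (1.2782·54.36)²) = √(14050.199157 + 4827.880619) = 137.3975 km
W4: √((-1.4347·111.32)² + (-0.7852·54.36)²) = √(25507.540914 + 1821.878782) = 165.3161 km
W5: √((-1.2228·111.32)² + (-0.5567·54.36)²) = √(18529.225019 + 915.801475) = 139.4454 km
W6: √((-0.6468·111.32)² + (-0.1002·54.36)²) = √(5184.255747 + 29.668415) = 72.2075 km
W7: √((0.6307·111.32)² + (-0.7853·54.36)²) = √(4929.377260 + 1822.342866) = 82.1689 km
W8: √((-1.5688·111.32)² + (-1.1019·54.36)²) = √(30498.716054 + 3587.924224) = 184.6257 km
W9: √((-0.8543·111.32)² + (1.3667·54.36)²) = √(9044.138576 + 5519.570501) = 120.6802 km
W10: √((-0.3605·111.32)² + (-0.4623·54.36)²) = √(1610.485924 + 631.548464) = 47.3501 km
W11: √((-0.0791·111.32)² + (0.7667·54.36)²) = √(77.535280 + 1737.040013) = 42.5978 km
W12: √((-0.6733·111.32)² + (0.9319·54.36)²) = √(5617.765727 + 2566.241475) = 90.4655 km
W13: √((-0.5382·111.32)² + (-1.3119·54.36)²) = √(3589.498550 + 5085.812680) = 93.1414 km
W14: √((-1.7398·111.32)² + (0.3913·54.36)²) = √(37509.825895 + 452.458334) = 194.8391 km
Minimum: W11 at 42.5978 km.

W11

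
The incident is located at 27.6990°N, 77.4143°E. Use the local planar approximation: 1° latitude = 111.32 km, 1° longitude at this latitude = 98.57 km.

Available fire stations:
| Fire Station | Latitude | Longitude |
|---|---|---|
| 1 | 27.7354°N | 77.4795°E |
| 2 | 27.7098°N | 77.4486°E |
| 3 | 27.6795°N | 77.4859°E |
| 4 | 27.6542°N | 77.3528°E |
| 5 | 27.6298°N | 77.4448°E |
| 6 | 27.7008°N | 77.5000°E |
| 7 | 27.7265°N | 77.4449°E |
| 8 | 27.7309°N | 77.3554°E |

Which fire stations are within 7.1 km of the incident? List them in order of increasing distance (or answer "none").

2, 7, 8

Distances from 27.6990°N, 77.4143°E:
1: 7.5975 km
2: 3.5883 km
3: 7.3839 km
4: 7.8498 km
5: 8.2692 km
6: 8.4498 km
7: 4.2976 km
8: 6.8057 km
Threshold 7.1 km: 2 (3.5883 km), 7 (4.2976 km), 8 (6.8057 km) are within range.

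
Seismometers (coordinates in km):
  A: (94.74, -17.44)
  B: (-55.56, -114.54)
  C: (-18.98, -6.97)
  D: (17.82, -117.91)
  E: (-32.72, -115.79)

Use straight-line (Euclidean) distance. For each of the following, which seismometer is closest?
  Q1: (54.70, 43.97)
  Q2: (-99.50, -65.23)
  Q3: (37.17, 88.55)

Q1→A; Q2→B; Q3→C

Q1 at (54.70, 43.97):
  A: 73.31 km
  B: 193.09 km
  C: 89.57 km
  D: 166.03 km
  E: 182.11 km
  → nearest: A (73.31 km)
Q2 at (-99.50, -65.23):
  A: 200.03 km
  B: 66.05 km
  C: 99.39 km
  D: 128.60 km
  E: 83.76 km
  → nearest: B (66.05 km)
Q3 at (37.17, 88.55):
  A: 120.62 km
  B: 223.26 km
  C: 110.80 km
  D: 207.36 km
  E: 215.96 km
  → nearest: C (110.80 km)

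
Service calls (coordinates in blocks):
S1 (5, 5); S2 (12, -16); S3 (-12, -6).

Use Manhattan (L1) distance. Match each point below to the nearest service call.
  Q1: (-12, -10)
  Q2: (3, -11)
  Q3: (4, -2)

Q1→S3; Q2→S2; Q3→S1

Q1 at (-12, -10):
  S1: |17| + |15| = 17 + 15 = 32 blocks
  S2: |24| + |-6| = 24 + 6 = 30 blocks
  S3: |0| + |4| = 0 + 4 = 4 blocks
  → nearest: S3 (4 blocks)
Q2 at (3, -11):
  S1: |2| + |16| = 2 + 16 = 18 blocks
  S2: |9| + |-5| = 9 + 5 = 14 blocks
  S3: |-15| + |5| = 15 + 5 = 20 blocks
  → nearest: S2 (14 blocks)
Q3 at (4, -2):
  S1: |1| + |7| = 1 + 7 = 8 blocks
  S2: |8| + |-14| = 8 + 14 = 22 blocks
  S3: |-16| + |-4| = 16 + 4 = 20 blocks
  → nearest: S1 (8 blocks)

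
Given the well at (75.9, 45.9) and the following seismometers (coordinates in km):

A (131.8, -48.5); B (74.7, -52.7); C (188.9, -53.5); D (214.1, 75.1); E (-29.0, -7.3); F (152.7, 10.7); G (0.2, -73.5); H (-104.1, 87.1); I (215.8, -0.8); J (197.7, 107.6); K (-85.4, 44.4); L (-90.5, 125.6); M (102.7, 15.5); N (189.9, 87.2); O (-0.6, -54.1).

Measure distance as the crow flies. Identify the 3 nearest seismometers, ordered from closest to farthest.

Distances from (75.9, 45.9):
A: √((55.9)² + (-94.4)²) = √(3124.810 + 8911.360) = 109.7 km
B: √((-1.2)² + (-98.6)²) = √(1.440 + 9721.960) = 98.6 km
C: √((113.0)² + (-99.4)²) = √(12769.000 + 9880.360) = 150.5 km
D: √((138.2)² + (29.2)²) = √(19099.240 + 852.640) = 141.3 km
E: √((-104.9)² + (-53.2)²) = √(11004.010 + 2830.240) = 117.6 km
F: √((76.8)² + (-35.2)²) = √(5898.240 + 1239.040) = 84.5 km
G: √((-75.7)² + (-119.4)²) = √(5730.490 + 14256.360) = 141.4 km
H: √((-180.0)² + (41.2)²) = √(32400.000 + 1697.440) = 184.7 km
I: √((139.9)² + (-46.7)²) = √(19572.010 + 2180.890) = 147.5 km
J: √((121.8)² + (61.7)²) = √(14835.240 + 3806.890) = 136.5 km
K: √((-161.3)² + (-1.5)²) = √(26017.690 + 2.250) = 161.3 km
L: √((-166.4)² + (79.7)²) = √(27688.960 + 6352.090) = 184.5 km
M: √((26.8)² + (-30.4)²) = √(718.240 + 924.160) = 40.5 km
N: √((114.0)² + (41.3)²) = √(12996.000 + 1705.690) = 121.3 km
O: √((-76.5)² + (-100.0)²) = √(5852.250 + 10000.000) = 125.9 km
Sorted: M (40.5 km) < F (84.5 km) < B (98.6 km) < A (109.7 km) < E (117.6 km) < …

M, F, B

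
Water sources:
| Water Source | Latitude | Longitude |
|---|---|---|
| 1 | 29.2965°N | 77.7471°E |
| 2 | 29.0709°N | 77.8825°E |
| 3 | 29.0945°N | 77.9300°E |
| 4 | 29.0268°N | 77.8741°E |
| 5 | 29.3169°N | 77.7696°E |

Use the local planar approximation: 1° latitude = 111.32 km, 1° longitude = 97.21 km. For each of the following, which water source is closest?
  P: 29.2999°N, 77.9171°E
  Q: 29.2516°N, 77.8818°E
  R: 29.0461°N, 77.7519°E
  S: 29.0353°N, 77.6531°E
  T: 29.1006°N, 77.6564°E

P at 29.2999°N, 77.9171°E:
  1: √((-0.0034·111.32)² + (-0.1700·97.21)²) = √(0.143253 + 273.098760) = 16.5300 km
  2: √((-0.2290·111.32)² + (-0.0346·97.21)²) = √(649.856340 + 11.312904) = 25.7132 km
  3: √((-0.2054·111.32)² + (0.0129·97.21)²) = √(522.814078 + 1.572539) = 22.8995 km
  4: √((-0.2731·111.32)² + (-0.0430·97.21)²) = √(924.250716 + 17.472651) = 30.6875 km
  5: √((0.0170·111.32)² + (-0.1475·97.21)²) = √(3.581329 + 205.591865) = 14.4628 km
  → nearest: 5 (14.4628 km)
Q at 29.2516°N, 77.8818°E:
  1: √((0.0449·111.32)² + (-0.1347·97.21)²) = √(24.982683 + 171.457733) = 14.0157 km
  2: √((-0.1807·111.32)² + (0.0007·97.21)²) = √(404.634306 + 0.004630) = 20.1156 km
  3: √((-0.1571·111.32)² + (0.0482·97.21)²) = √(305.843155 + 21.954116) = 18.1052 km
  4: √((-0.2248·111.32)² + (-0.0077·97.21)²) = √(626.237412 + 0.560278) = 25.0359 km
  5: √((0.0653·111.32)² + (-0.1122·97.21)²) = √(52.841210 + 118.961820) = 13.1074 km
  → nearest: 5 (13.1074 km)
R at 29.0461°N, 77.7519°E:
  1: √((0.2504·111.32)² + (-0.0048·97.21)²) = √(776.989311 + 0.217723) = 27.8784 km
  2: √((0.0248·111.32)² + (0.1306·97.21)²) = √(7.621663 + 161.178920) = 12.9923 km
  3: √((0.0484·111.32)² + (0.1781·97.21)²) = √(29.029337 + 299.743466) = 18.1321 km
  4: √((-0.0193·111.32)² + (0.1222·97.21)²) = √(4.615949 + 141.112114) = 12.0718 km
  5: √((0.2708·111.32)² + (0.0177·97.21)²) = √(908.748517 + 2.960523) = 30.1945 km
  → nearest: 4 (12.0718 km)
S at 29.0353°N, 77.6531°E:
  1: √((0.2612·111.32)² + (0.0940·97.21)²) = √(845.459368 + 83.498292) = 30.4788 km
  2: √((0.0356·111.32)² + (0.2294·97.21)²) = √(15.705306 + 497.288840) = 22.6494 km
  3: √((0.0592·111.32)² + (0.2769·97.21)²) = √(43.429998 + 724.549061) = 27.7124 km
  4: √((-0.0085·111.32)² + (0.2210·97.21)²) = √(0.895332 + 461.536905) = 21.5042 km
  5: √((0.2816·111.32)² + (0.1165·97.21)²) = √(982.679048 + 128.254832) = 33.3307 km
  → nearest: 4 (21.5042 km)
T at 29.1006°N, 77.6564°E:
  1: √((0.1959·111.32)² + (0.0907·97.21)²) = √(475.570894 + 77.738554) = 23.5225 km
  2: √((-0.0297·111.32)² + (0.2261·97.21)²) = √(10.930985 + 483.084397) = 22.2265 km
  3: √((-0.0061·111.32)² + (0.2736·97.21)²) = √(0.461112 + 707.382110) = 26.6053 km
  4: √((-0.0738·111.32)² + (0.2177·97.21)²) = √(67.493060 + 447.856358) = 22.7013 km
  5: √((0.2163·111.32)² + (0.1132·97.21)²) = √(579.774933 + 121.091801) = 26.4739 km
  → nearest: 2 (22.2265 km)

P→5; Q→5; R→4; S→4; T→2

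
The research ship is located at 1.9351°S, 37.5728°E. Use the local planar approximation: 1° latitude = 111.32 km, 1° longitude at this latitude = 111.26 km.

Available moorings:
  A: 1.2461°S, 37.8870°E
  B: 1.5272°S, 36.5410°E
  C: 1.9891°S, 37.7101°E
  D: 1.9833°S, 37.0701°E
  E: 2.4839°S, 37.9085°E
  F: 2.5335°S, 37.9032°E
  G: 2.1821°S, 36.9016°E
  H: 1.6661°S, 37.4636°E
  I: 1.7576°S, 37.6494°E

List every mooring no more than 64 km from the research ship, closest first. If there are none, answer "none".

C, I, H, D

Distances from 1.9351°S, 37.5728°E:
A: 84.2904 km
B: 123.4521 km
C: 16.4162 km
D: 56.1872 km
E: 71.6052 km
F: 76.0837 km
G: 79.5788 km
H: 32.3159 km
I: 21.5189 km
Threshold 64 km: C (16.4162 km), I (21.5189 km), H (32.3159 km), D (56.1872 km) are within range.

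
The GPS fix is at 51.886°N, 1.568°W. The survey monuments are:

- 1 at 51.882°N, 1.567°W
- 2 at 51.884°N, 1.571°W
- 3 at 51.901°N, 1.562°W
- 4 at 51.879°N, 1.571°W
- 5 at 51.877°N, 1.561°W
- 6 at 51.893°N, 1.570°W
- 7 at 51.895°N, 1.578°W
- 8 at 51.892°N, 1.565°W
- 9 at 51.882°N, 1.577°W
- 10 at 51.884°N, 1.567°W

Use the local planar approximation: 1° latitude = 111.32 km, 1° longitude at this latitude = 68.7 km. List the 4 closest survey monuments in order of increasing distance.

10, 2, 1, 8

Distances from 51.886°N, 1.568°W:
1: √((-0.004·111.32)² + (0.001·68.7)²) = √(0.19827 + 0.00472) = 0.451 km
2: √((-0.002·111.32)² + (-0.003·68.7)²) = √(0.04957 + 0.04248) = 0.303 km
3: √((0.015·111.32)² + (0.006·68.7)²) = √(2.78823 + 0.16991) = 1.720 km
4: √((-0.007·111.32)² + (-0.003·68.7)²) = √(0.60721 + 0.04248) = 0.806 km
5: √((-0.009·111.32)² + (0.007·68.7)²) = √(1.00376 + 0.23126) = 1.111 km
6: √((0.007·111.32)² + (-0.002·68.7)²) = √(0.60721 + 0.01888) = 0.791 km
7: √((0.009·111.32)² + (-0.010·68.7)²) = √(1.00376 + 0.47197) = 1.215 km
8: √((0.006·111.32)² + (0.003·68.7)²) = √(0.44612 + 0.04248) = 0.699 km
9: √((-0.004·111.32)² + (-0.009·68.7)²) = √(0.19827 + 0.38229) = 0.762 km
10: √((-0.002·111.32)² + (0.001·68.7)²) = √(0.04957 + 0.00472) = 0.233 km
Sorted: 10 (0.233 km) < 2 (0.303 km) < 1 (0.451 km) < 8 (0.699 km) < 9 (0.762 km) < 6 (0.791 km) < …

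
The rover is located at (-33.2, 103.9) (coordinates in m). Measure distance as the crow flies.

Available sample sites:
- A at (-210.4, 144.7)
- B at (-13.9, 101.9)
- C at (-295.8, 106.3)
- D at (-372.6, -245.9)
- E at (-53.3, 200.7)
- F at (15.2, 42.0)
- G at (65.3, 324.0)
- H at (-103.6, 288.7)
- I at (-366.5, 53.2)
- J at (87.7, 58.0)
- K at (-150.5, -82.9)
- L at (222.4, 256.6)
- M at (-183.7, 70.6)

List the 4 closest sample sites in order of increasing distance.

B, F, E, J

Distances from (-33.2, 103.9):
A: 181.8 m
B: 19.4 m
C: 262.6 m
D: 487.4 m
E: 98.9 m
F: 78.6 m
G: 241.1 m
H: 197.8 m
I: 337.1 m
J: 129.3 m
K: 220.6 m
L: 297.7 m
M: 154.1 m
Sorted: B (19.4 m) < F (78.6 m) < E (98.9 m) < J (129.3 m) < M (154.1 m) < A (181.8 m) < …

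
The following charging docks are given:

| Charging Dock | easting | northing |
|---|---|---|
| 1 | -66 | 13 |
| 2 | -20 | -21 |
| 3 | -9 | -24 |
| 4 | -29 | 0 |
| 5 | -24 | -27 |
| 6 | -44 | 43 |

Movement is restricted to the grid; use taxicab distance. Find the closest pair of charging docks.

2 and 5

Pairwise distances:
2–5: |-4| + |-6| = 4 + 6 = 10
2–3: |11| + |-3| = 11 + 3 = 14
3–5: |-15| + |-3| = 15 + 3 = 18
2–4: |-9| + |21| = 9 + 21 = 30
4–5: |5| + |-27| = 5 + 27 = 32
3–4: |-20| + |24| = 20 + 24 = 44
1–4: |37| + |-13| = 37 + 13 = 50
1–6: |22| + |30| = 22 + 30 = 52
4–6: |-15| + |43| = 15 + 43 = 58
1–2: |46| + |-34| = 46 + 34 = 80
1–5: |42| + |-40| = 42 + 40 = 82
2–6: |-24| + |64| = 24 + 64 = 88
5–6: |-20| + |70| = 20 + 70 = 90
1–3: |57| + |-37| = 57 + 37 = 94
3–6: |-35| + |67| = 35 + 67 = 102
Closest pair: 2–5 at 10.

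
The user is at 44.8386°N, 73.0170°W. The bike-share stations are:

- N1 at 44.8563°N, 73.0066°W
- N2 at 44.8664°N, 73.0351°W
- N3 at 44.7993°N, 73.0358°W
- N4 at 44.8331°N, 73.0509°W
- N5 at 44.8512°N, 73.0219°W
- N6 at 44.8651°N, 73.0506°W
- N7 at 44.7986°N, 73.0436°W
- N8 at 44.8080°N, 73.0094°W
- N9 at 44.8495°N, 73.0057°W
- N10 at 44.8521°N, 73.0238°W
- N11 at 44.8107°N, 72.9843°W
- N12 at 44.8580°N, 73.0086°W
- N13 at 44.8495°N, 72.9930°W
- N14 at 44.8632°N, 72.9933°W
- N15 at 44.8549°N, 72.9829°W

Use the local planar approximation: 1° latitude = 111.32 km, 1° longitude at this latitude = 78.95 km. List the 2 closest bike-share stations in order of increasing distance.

N5, N9

Distances from 44.8386°N, 73.0170°W:
N1: √((0.0177·111.32)² + (0.0104·78.95)²) = √(3.882334 + 0.674172) = 2.1346 km
N2: √((0.0278·111.32)² + (-0.0181·78.95)²) = √(9.577143 + 2.042027) = 3.4087 km
N3: √((-0.0393·111.32)² + (-0.0188·78.95)²) = √(19.139540 + 2.203028) = 4.6198 km
N4: √((-0.0055·111.32)² + (-0.0339·78.95)²) = √(0.374862 + 7.163144) = 2.7455 km
N5: √((0.0126·111.32)² + (-0.0049·78.95)²) = √(1.967377 + 0.149657) = 1.4550 km
N6: √((0.0265·111.32)² + (-0.0336·78.95)²) = √(8.702382 + 7.036923) = 3.9673 km
N7: √((-0.0400·111.32)² + (-0.0266·78.95)²) = √(19.827428 + 4.410294) = 4.9232 km
N8: √((-0.0306·111.32)² + (0.0076·78.95)²) = √(11.603506 + 0.360024) = 3.4588 km
N9: √((0.0109·111.32)² + (0.0113·78.95)²) = √(1.472310 + 0.795905) = 1.5061 km
N10: √((0.0135·111.32)² + (-0.0068·78.95)²) = √(2.258468 + 0.288219) = 1.5958 km
N11: √((-0.0279·111.32)² + (0.0327·78.95)²) = √(9.646168 + 6.664994) = 4.0387 km
N12: √((0.0194·111.32)² + (0.0084·78.95)²) = √(4.663907 + 0.439808) = 2.2591 km
N13: √((0.0109·111.32)² + (0.0240·78.95)²) = √(1.472310 + 3.590267) = 2.2500 km
N14: √((0.0246·111.32)² + (0.0237·78.95)²) = √(7.499229 + 3.501071) = 3.3167 km
N15: √((0.0163·111.32)² + (0.0341·78.95)²) = √(3.292468 + 7.247914) = 3.2466 km
Sorted: N5 (1.4550 km) < N9 (1.5061 km) < N10 (1.5958 km) < N1 (2.1346 km) < …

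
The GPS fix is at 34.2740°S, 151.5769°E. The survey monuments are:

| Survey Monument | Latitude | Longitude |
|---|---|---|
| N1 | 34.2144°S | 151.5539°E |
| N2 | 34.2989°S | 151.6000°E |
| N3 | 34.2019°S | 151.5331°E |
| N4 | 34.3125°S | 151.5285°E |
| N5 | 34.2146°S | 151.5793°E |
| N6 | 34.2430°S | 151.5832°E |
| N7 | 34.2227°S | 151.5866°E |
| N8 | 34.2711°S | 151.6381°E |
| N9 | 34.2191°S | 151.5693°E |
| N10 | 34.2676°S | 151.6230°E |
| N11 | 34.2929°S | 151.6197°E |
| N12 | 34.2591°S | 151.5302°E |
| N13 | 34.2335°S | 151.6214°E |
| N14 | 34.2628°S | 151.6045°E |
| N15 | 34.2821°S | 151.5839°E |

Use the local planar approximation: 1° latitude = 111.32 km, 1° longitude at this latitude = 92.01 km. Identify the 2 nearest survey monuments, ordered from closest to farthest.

N15, N14

Distances from 34.2740°S, 151.5769°E:
N1: 6.9640 km
N2: 3.4930 km
N3: 8.9811 km
N4: 6.1806 km
N5: 6.6161 km
N6: 3.4993 km
N7: 5.7800 km
N8: 5.6403 km
N9: 6.1513 km
N10: 4.3011 km
N11: 4.4648 km
N12: 4.6059 km
N13: 6.0902 km
N14: 2.8290 km
N15: 1.1081 km
Sorted: N15 (1.1081 km) < N14 (2.8290 km) < N2 (3.4930 km) < N6 (3.4993 km) < …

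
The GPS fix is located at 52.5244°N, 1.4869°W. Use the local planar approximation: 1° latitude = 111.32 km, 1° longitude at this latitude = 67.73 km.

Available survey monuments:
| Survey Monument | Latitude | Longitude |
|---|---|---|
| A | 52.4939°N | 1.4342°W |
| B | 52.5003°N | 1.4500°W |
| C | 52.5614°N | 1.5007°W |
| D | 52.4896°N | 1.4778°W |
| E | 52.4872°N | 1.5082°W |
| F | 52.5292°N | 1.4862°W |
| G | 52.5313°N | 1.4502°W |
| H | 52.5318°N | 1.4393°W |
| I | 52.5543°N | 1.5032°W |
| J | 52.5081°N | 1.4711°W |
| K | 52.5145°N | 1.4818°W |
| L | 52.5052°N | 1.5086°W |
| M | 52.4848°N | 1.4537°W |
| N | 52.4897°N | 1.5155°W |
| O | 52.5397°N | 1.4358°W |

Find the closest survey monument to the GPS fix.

F

Distances from 52.5244°N, 1.4869°W:
A: 4.9263 km
B: 3.6666 km
C: 4.2236 km
D: 3.9227 km
E: 4.3852 km
F: 0.5364 km
G: 2.6017 km
H: 3.3275 km
I: 3.5068 km
J: 2.1066 km
K: 1.1549 km
L: 2.5939 km
M: 4.9487 km
N: 4.3213 km
O: 3.8574 km
Minimum: F at 0.5364 km.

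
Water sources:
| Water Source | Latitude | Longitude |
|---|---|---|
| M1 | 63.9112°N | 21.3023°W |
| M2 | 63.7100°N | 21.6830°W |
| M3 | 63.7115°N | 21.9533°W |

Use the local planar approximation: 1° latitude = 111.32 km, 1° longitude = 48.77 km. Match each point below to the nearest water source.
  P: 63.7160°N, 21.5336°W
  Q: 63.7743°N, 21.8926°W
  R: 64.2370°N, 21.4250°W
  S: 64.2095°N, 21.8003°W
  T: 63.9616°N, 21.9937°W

P→M2; Q→M3; R→M1; S→M1; T→M3

P at 63.7160°N, 21.5336°W:
  M1: √((0.1952·111.32)² + (0.2313·48.77)²) = √(472.178298 + 127.249703) = 24.4832 km
  M2: √((-0.0060·111.32)² + (-0.1494·48.77)²) = √(0.446117 + 53.089264) = 7.3168 km
  M3: √((-0.0045·111.32)² + (-0.4197·48.77)²) = √(0.250941 + 418.970504) = 20.4749 km
  → nearest: M2 (7.3168 km)
Q at 63.7743°N, 21.8926°W:
  M1: √((0.1369·111.32)² + (0.5903·48.77)²) = √(232.248700 + 828.802548) = 32.5738 km
  M2: √((-0.0643·111.32)² + (0.2096·48.77)²) = √(51.235189 + 104.493209) = 12.4791 km
  M3: √((-0.0628·111.32)² + (-0.0607·48.77)²) = √(48.872627 + 8.763607) = 7.5919 km
  → nearest: M3 (7.5919 km)
R at 64.2370°N, 21.4250°W:
  M1: √((-0.3258·111.32)² + (0.1227·48.77)²) = √(1315.371886 + 35.809201) = 36.7584 km
  M2: √((-0.5270·111.32)² + (-0.2580·48.77)²) = √(3441.657317 + 158.323333) = 59.9998 km
  M3: √((-0.5255·111.32)² + (-0.5283·48.77)²) = √(3422.093222 + 663.845067) = 63.9213 km
  → nearest: M1 (36.7584 km)
S at 64.2095°N, 21.8003°W:
  M1: √((-0.2983·111.32)² + (0.4980·48.77)²) = √(1102.688644 + 589.880713) = 41.1408 km
  M2: √((-0.4995·111.32)² + (0.1173·48.77)²) = √(3091.842627 + 32.726649) = 55.8978 km
  M3: √((-0.4980·111.32)² + (-0.1530·48.77)²) = √(3073.300884 + 55.678608) = 55.9373 km
  → nearest: M1 (41.1408 km)
T at 63.9616°N, 21.9937°W:
  M1: √((-0.0504·111.32)² + (0.6914·48.77)²) = √(31.478024 + 1137.009940) = 34.1832 km
  M2: √((-0.2516·111.32)² + (0.3107·48.77)²) = √(784.454338 + 229.608530) = 31.8444 km
  M3: √((-0.2501·111.32)² + (0.0404·48.77)²) = √(775.128631 + 3.882114) = 27.9108 km
  → nearest: M3 (27.9108 km)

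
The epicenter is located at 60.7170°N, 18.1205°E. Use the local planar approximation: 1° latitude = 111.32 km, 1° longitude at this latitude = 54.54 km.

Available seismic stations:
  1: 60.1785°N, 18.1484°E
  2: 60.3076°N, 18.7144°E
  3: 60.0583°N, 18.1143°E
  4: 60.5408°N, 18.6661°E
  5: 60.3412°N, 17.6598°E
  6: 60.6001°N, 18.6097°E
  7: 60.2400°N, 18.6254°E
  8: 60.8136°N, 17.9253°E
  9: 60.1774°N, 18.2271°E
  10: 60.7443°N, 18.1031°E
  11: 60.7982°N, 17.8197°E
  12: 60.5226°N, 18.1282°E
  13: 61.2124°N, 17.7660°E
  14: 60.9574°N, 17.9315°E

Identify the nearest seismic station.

10

Distances from 60.7170°N, 18.1205°E:
1: 59.9651 km
2: 55.9126 km
3: 73.3273 km
4: 35.6400 km
5: 48.7999 km
6: 29.6854 km
7: 59.8153 km
8: 15.1321 km
9: 60.3490 km
10: 3.1838 km
11: 18.7310 km
12: 21.6447 km
13: 58.4390 km
14: 28.6779 km
Minimum: 10 at 3.1838 km.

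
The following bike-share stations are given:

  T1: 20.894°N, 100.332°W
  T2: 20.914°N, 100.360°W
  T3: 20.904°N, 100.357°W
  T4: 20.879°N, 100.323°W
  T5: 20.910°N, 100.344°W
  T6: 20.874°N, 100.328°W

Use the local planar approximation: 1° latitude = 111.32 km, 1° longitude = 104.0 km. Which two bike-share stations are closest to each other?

Pairwise distances:
T1–T2: 3.6656 km
T1–T3: 2.8283 km
T1–T4: 1.9142 km
T1–T5: 2.1748 km
T1–T6: 2.2649 km
T2–T3: 1.1561 km
T2–T4: 5.4761 km
T2–T5: 1.7225 km
T2–T6: 5.5590 km
T3–T4: 4.4998 km
T3–T5: 1.5080 km
T3–T6: 4.4999 km
T4–T5: 4.0840 km
T4–T6: 0.7617 km
T5–T6: 4.3393 km
Closest pair: T4–T6 at 0.7617 km.

T4 and T6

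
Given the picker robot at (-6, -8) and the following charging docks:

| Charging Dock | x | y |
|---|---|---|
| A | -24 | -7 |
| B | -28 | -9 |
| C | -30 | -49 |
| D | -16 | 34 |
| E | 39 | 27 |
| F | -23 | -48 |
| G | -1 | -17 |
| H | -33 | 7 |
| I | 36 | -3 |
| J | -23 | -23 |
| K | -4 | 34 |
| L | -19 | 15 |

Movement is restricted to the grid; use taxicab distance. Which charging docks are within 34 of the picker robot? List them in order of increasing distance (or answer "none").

G, A, B, J

Distances from (-6, -8):
A: 19
B: 23
C: 65
D: 52
E: 80
F: 57
G: 14
H: 42
I: 47
J: 32
K: 44
L: 36
Threshold 34: G (14), A (19), B (23), J (32) are within range.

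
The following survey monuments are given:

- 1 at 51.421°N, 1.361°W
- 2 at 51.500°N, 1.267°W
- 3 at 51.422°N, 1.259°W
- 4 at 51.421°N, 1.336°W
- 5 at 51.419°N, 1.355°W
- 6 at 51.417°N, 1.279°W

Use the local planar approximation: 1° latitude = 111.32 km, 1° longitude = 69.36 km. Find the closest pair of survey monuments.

1 and 5

Pairwise distances:
1–2: √((0.079·111.32)² + (0.094·69.36)²) = √(77.33936 + 42.50831) = 10.947 km
1–3: √((0.001·111.32)² + (0.102·69.36)²) = √(0.01239 + 50.05166) = 7.076 km
1–4: √((0.000·111.32)² + (0.025·69.36)²) = √(0.00000 + 3.00676) = 1.734 km
1–5: √((-0.002·111.32)² + (0.006·69.36)²) = √(0.04957 + 0.17319) = 0.472 km
1–6: √((-0.004·111.32)² + (0.082·69.36)²) = √(0.19827 + 32.34788) = 5.705 km
2–3: √((-0.078·111.32)² + (0.008·69.36)²) = √(75.39379 + 0.30789) = 8.701 km
2–4: √((-0.079·111.32)² + (-0.069·69.36)²) = √(77.33936 + 22.90426) = 10.012 km
2–5: √((-0.081·111.32)² + (-0.088·69.36)²) = √(81.30485 + 37.25491) = 10.889 km
2–6: √((-0.083·111.32)² + (-0.012·69.36)²) = √(85.36947 + 0.69276) = 9.277 km
3–4: √((-0.001·111.32)² + (-0.077·69.36)²) = √(0.01239 + 28.52329) = 5.342 km
3–5: √((-0.003·111.32)² + (-0.096·69.36)²) = √(0.11153 + 44.33642) = 6.667 km
3–6: √((-0.005·111.32)² + (-0.020·69.36)²) = √(0.30980 + 1.92432) = 1.495 km
4–5: √((-0.002·111.32)² + (-0.019·69.36)²) = √(0.04957 + 1.73670) = 1.337 km
4–6: √((-0.004·111.32)² + (0.057·69.36)²) = √(0.19827 + 15.63032) = 3.979 km
5–6: √((-0.002·111.32)² + (0.076·69.36)²) = √(0.04957 + 27.78724) = 5.276 km
Closest pair: 1–5 at 0.472 km.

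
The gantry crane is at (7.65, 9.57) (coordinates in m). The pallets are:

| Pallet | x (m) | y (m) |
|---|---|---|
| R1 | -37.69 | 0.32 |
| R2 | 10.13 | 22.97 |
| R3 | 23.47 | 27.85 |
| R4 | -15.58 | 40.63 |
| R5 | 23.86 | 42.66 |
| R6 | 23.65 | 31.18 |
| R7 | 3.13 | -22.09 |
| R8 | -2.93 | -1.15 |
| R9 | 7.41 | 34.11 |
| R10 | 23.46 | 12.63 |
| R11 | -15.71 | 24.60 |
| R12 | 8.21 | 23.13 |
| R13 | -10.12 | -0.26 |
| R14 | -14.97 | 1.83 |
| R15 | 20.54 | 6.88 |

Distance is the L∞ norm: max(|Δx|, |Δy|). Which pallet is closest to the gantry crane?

R8

Distances from (7.65, 9.57):
R1: max(|-45.34|, |-9.25|) = 45.34 m
R2: max(|2.48|, |13.40|) = 13.40 m
R3: max(|15.82|, |18.28|) = 18.28 m
R4: max(|-23.23|, |31.06|) = 31.06 m
R5: max(|16.21|, |33.09|) = 33.09 m
R6: max(|16.00|, |21.61|) = 21.61 m
R7: max(|-4.52|, |-31.66|) = 31.66 m
R8: max(|-10.58|, |-10.72|) = 10.72 m
R9: max(|-0.24|, |24.54|) = 24.54 m
R10: max(|15.81|, |3.06|) = 15.81 m
R11: max(|-23.36|, |15.03|) = 23.36 m
R12: max(|0.56|, |13.56|) = 13.56 m
R13: max(|-17.77|, |-9.83|) = 17.77 m
R14: max(|-22.62|, |-7.74|) = 22.62 m
R15: max(|12.89|, |-2.69|) = 12.89 m
Minimum: R8 at 10.72 m.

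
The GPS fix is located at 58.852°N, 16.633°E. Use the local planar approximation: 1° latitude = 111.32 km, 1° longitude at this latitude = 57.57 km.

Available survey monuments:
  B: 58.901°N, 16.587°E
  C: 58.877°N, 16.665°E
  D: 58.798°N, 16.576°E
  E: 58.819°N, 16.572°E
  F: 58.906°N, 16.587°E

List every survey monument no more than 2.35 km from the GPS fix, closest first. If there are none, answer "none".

none

Distances from 58.852°N, 16.633°E:
B: √((0.049·111.32)² + (-0.046·57.57)²) = √(29.75353 + 7.01307) = 6.064 km
C: √((0.025·111.32)² + (0.032·57.57)²) = √(7.74509 + 3.39385) = 3.338 km
D: √((-0.054·111.32)² + (-0.057·57.57)²) = √(36.13549 + 10.76818) = 6.849 km
E: √((-0.033·111.32)² + (-0.061·57.57)²) = √(13.49504 + 12.33253) = 5.082 km
F: √((0.054·111.32)² + (-0.046·57.57)²) = √(36.13549 + 7.01307) = 6.569 km
Threshold 2.35 km: none within range.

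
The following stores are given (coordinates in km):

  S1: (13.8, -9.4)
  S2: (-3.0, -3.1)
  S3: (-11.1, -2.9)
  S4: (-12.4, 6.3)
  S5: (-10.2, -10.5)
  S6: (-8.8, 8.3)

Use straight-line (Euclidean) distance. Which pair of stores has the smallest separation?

S4 and S6

Pairwise distances:
S4–S6: 4.1 km
S3–S5: 7.7 km
S2–S3: 8.1 km
S3–S4: 9.3 km
S2–S5: 10.3 km
S3–S6: 11.4 km
S2–S6: 12.8 km
S2–S4: 13.3 km
S4–S5: 16.9 km
S1–S2: 17.9 km
S5–S6: 18.9 km
S1–S5: 24.0 km
S1–S3: 25.7 km
S1–S6: 28.7 km
S1–S4: 30.5 km
Closest pair: S4–S6 at 4.1 km.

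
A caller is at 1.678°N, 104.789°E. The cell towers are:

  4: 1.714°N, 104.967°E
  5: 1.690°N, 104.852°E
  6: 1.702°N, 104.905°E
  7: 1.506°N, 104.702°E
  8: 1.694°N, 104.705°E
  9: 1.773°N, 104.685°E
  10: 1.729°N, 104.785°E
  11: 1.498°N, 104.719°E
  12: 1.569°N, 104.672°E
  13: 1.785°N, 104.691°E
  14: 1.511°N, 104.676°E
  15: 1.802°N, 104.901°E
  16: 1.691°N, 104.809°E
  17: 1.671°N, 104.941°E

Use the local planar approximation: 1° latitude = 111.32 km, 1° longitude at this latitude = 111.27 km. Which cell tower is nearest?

16

Distances from 1.678°N, 104.789°E:
4: √((0.036·111.32)² + (0.178·111.27)²) = √(16.06022 + 392.28001) = 20.207 km
5: √((0.012·111.32)² + (0.063·111.27)²) = √(1.78447 + 49.14024) = 7.136 km
6: √((0.024·111.32)² + (0.116·111.27)²) = √(7.13787 + 166.59891) = 13.181 km
7: √((-0.172·111.32)² + (-0.087·111.27)²) = √(366.60914 + 93.71189) = 21.455 km
8: √((0.016·111.32)² + (-0.084·111.27)²) = √(3.17239 + 87.36043) = 9.515 km
9: √((0.095·111.32)² + (-0.104·111.27)²) = √(111.83909 + 133.91304) = 15.676 km
10: √((0.051·111.32)² + (-0.004·111.27)²) = √(32.23196 + 0.19810) = 5.695 km
11: √((-0.180·111.32)² + (-0.070·111.27)²) = √(401.50541 + 60.66696) = 21.498 km
12: √((-0.109·111.32)² + (-0.117·111.27)²) = √(147.23104 + 169.48369) = 17.796 km
13: √((0.107·111.32)² + (-0.098·111.27)²) = √(141.87764 + 118.90725) = 16.149 km
14: √((-0.167·111.32)² + (-0.113·111.27)²) = √(345.60446 + 158.09315) = 22.443 km
15: √((0.124·111.32)² + (0.112·111.27)²) = √(190.54158 + 155.30743) = 18.597 km
16: √((0.013·111.32)² + (0.020·111.27)²) = √(2.09427 + 4.95241) = 2.655 km
17: √((-0.007·111.32)² + (0.152·111.27)²) = √(0.60721 + 286.05092) = 16.931 km
Minimum: 16 at 2.655 km.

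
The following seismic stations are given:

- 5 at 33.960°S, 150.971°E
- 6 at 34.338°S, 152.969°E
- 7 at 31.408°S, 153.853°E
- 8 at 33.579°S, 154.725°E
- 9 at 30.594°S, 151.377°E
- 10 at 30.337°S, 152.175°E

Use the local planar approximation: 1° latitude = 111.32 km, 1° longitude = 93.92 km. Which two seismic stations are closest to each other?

Pairwise distances:
5–6: √((-0.378·111.32)² + (1.998·93.92)²) = √(1770.63887 + 35213.33315) = 192.312 km
5–7: √((2.552·111.32)² + (2.882·93.92)²) = √(80706.35538 + 73266.27652) = 392.393 km
5–8: √((0.381·111.32)² + (3.754·93.92)²) = √(1798.85578 + 124309.61013) = 355.118 km
5–9: √((3.366·111.32)² + (0.406·93.92)²) = √(140402.42814 + 1454.01282) = 376.638 km
5–10: √((3.623·111.32)² + (1.204·93.92)²) = √(162660.85973 + 12787.01403) = 418.865 km
6–7: √((2.930·111.32)² + (0.884·93.92)²) = √(106385.30329 + 6893.19712) = 336.569 km
6–8: √((0.759·111.32)² + (1.756·93.92)²) = √(7138.87779 + 27199.76745) = 185.307 km
6–9: √((3.744·111.32)² + (-1.592·93.92)²) = √(173707.30221 + 22356.42179) = 442.791 km
6–10: √((4.001·111.32)² + (-0.794·93.92)²) = √(198373.42793 + 5561.05477) = 451.591 km
7–8: √((-2.171·111.32)² + (0.872·93.92)²) = √(58407.15364 + 6707.32172) = 255.175 km
7–9: √((0.814·111.32)² + (-2.476·93.92)²) = √(8210.98399 + 54077.60491) = 249.577 km
7–10: √((1.071·111.32)² + (-1.678·93.92)²) = √(14214.29541 + 24837.05396) = 197.614 km
8–9: √((2.985·111.32)² + (-3.348·93.92)²) = √(110416.77702 + 98875.12976) = 457.484 km
8–10: √((3.242·111.32)² + (-2.550·93.92)²) = √(130248.40579 + 57358.33402) = 433.136 km
9–10: √((0.257·111.32)² + (0.798·93.92)²) = √(818.48861 + 5617.22669) = 80.223 km
Closest pair: 9–10 at 80.223 km.

9 and 10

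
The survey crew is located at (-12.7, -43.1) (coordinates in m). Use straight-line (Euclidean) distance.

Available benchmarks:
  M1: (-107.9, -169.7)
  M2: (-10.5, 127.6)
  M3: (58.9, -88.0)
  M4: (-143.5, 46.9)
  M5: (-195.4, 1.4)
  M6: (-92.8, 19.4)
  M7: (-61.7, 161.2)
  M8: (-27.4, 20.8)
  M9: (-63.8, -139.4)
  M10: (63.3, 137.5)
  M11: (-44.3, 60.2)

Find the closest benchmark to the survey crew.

Distances from (-12.7, -43.1):
M1: 158.4 m
M2: 170.7 m
M3: 84.5 m
M4: 158.8 m
M5: 188.0 m
M6: 101.6 m
M7: 210.1 m
M8: 65.6 m
M9: 109.0 m
M10: 195.9 m
M11: 108.0 m
Minimum: M8 at 65.6 m.

M8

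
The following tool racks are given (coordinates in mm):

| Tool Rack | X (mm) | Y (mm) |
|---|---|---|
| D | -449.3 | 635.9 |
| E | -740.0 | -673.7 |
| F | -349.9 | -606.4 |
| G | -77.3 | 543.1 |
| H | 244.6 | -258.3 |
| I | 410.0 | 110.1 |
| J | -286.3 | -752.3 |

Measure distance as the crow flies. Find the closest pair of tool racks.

Pairwise distances:
F–J: 159.2 mm
D–G: 383.4 mm
E–F: 395.9 mm
H–I: 403.8 mm
E–J: 460.5 mm
G–I: 651.9 mm
F–H: 688.9 mm
H–J: 725.2 mm
G–H: 863.6 mm
D–I: 1007.4 mm
F–I: 1044.4 mm
E–H: 1068.6 mm
I–J: 1108.4 mm
D–H: 1131.9 mm
F–G: 1181.4 mm
D–F: 1246.3 mm
G–J: 1312.2 mm
D–E: 1341.5 mm
E–G: 1385.6 mm
E–I: 1391.7 mm
D–J: 1397.7 mm
Closest pair: F–J at 159.2 mm.

F and J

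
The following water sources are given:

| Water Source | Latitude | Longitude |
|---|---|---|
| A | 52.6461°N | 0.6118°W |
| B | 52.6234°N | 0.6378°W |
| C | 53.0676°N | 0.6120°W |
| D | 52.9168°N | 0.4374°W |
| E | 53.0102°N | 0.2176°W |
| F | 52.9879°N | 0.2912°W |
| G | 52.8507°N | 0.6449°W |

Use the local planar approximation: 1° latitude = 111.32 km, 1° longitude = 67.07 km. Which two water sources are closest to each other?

A and B

Pairwise distances:
A–B: √((-0.0227·111.32)² + (-0.0260·67.07)²) = √(6.385547 + 3.040908) = 3.0703 km
E–F: √((-0.0223·111.32)² + (-0.0736·67.07)²) = √(6.162488 + 24.367571) = 5.5254 km
D–F: √((0.0711·111.32)² + (0.1462·67.07)²) = √(62.644882 + 96.150458) = 12.6014 km
D–G: √((-0.0661·111.32)² + (-0.2075·67.07)²) = √(54.143872 + 193.683585) = 15.7425 km
D–E: √((0.0934·111.32)² + (0.2198·67.07)²) = √(108.103598 + 217.326151) = 18.0397 km
C–D: √((-0.1508·111.32)² + (0.1746·67.07)²) = √(281.805249 + 137.133983) = 20.4680 km
A–G: √((0.2046·111.32)² + (-0.0331·67.07)²) = √(518.749456 + 4.928475) = 22.8840 km
C–F: √((-0.0797·111.32)² + (0.3208·67.07)²) = √(78.716004 + 462.940666) = 23.2735 km
C–G: √((-0.2169·111.32)² + (-0.0329·67.07)²) = √(582.995898 + 4.869097) = 24.2459 km
B–G: √((0.2273·111.32)² + (-0.0071·67.07)²) = √(640.243631 + 0.226764) = 25.3075 km
C–E: √((-0.0574·111.32)² + (0.3944·67.07)²) = √(40.829135 + 699.729889) = 27.2132 km
F–G: √((-0.1372·111.32)² + (-0.3537·67.07)²) = √(233.267706 + 562.764550) = 28.2140 km
A–D: √((0.2707·111.32)² + (0.1744·67.07)²) = √(908.077483 + 136.819996) = 32.3249 km
E–G: √((-0.1595·111.32)² + (-0.4273·67.07)²) = √(315.259201 + 821.338911) = 33.7135 km
B–D: √((0.2934·111.32)² + (0.2004·67.07)²) = √(1066.759734 + 180.655857) = 35.3188 km
A–F: √((0.3418·111.32)² + (0.3206·67.07)²) = √(1447.739794 + 462.363613) = 43.7047 km
B–F: √((0.3645·111.32)² + (0.3466·67.07)²) = √(1646.423137 + 540.397996) = 46.7635 km
A–C: √((0.4215·111.32)² + (-0.0002·67.07)²) = √(2201.615901 + 0.000180) = 46.9214 km
A–E: √((0.3641·111.32)² + (0.3942·67.07)²) = √(1642.811571 + 699.020404) = 48.3925 km
B–C: √((0.4442·111.32)² + (0.0258·67.07)²) = √(2445.138724 + 2.994305) = 49.4786 km
B–E: √((0.3868·111.32)² + (0.4202·67.07)²) = √(1854.040967 + 794.271005) = 51.4618 km
Closest pair: A–B at 3.0703 km.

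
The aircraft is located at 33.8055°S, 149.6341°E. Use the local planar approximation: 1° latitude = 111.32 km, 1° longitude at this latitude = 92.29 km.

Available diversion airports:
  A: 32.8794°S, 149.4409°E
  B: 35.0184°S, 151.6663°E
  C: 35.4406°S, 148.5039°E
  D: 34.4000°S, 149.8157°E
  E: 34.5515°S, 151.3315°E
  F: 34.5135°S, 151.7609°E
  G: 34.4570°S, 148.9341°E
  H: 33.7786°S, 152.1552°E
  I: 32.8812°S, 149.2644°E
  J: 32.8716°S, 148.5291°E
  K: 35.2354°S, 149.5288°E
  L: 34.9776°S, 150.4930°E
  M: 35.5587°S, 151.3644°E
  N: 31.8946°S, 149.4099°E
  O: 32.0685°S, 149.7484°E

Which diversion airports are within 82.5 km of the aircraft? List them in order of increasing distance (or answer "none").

Distances from 33.8055°S, 149.6341°E:
A: √((0.9261·111.32)² + (-0.1932·92.29)²) = √(10628.259845 + 317.924163) = 104.6240 km
B: √((-1.2129·111.32)² + (2.0322·92.29)²) = √(18230.407961 + 35175.654427) = 231.0975 km
C: √((-1.6351·111.32)² + (-1.1302·92.29)²) = √(33131.037222 + 10879.774597) = 209.7875 km
D: √((-0.5945·111.32)² + (0.1816·92.29)²) = √(4379.757986 + 280.893041) = 68.2690 km
E: √((-0.7460·111.32)² + (1.6974·92.29)²) = √(6896.425520 + 24540.176821) = 177.3037 km
F: √((-0.7080·111.32)² + (2.1268·92.29)²) = √(6211.734868 + 38526.769558) = 211.5148 km
G: √((-0.6515·111.32)² + (-0.7000·92.29)²) = √(5259.872724 + 4173.547609) = 97.1258 km
H: √((0.0269·111.32)² + (2.5211·92.29)²) = √(8.967078 + 54136.408029) = 232.6916 km
I: √((0.9243·111.32)² + (-0.3697·92.29)²) = √(10586.985089 + 1164.147991) = 108.4026 km
J: √((0.9339·111.32)² + (-1.1050·92.29)²) = √(10808.045047 + 10400.012182) = 145.6299 km
K: √((-1.4299·111.32)² + (-0.1053·92.29)²) = √(25337.147965 + 94.442187) = 159.4729 km
L: √((-1.1721·111.32)² + (0.8589·92.29)²) = √(17024.553368 + 6283.396958) = 152.6694 km
M: √((-1.7532·111.32)² + (1.7303·92.29)²) = √(38089.854990 + 25500.700320) = 252.1717 km
N: √((1.9109·111.32)² + (-0.2242·92.29)²) = √(45250.388913 + 428.134779) = 213.7253 km
O: √((1.7370·111.32)² + (0.1143·92.29)²) = √(37389.187893 + 111.276063) = 193.6504 km
Threshold 82.5 km: D (68.2690 km) is within range.

D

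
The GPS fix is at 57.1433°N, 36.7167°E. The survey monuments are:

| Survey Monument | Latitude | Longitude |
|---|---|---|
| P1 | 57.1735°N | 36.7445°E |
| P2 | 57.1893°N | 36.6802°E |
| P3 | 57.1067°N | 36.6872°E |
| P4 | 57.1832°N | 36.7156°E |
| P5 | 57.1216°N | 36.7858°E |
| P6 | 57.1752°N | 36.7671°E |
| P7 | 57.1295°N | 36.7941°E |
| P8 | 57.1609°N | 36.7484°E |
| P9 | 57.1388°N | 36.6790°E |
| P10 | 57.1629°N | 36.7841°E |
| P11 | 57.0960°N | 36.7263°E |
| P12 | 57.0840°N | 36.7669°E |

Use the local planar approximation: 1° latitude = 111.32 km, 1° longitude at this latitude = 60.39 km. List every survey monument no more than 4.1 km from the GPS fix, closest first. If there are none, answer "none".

P9, P8, P1

Distances from 57.1433°N, 36.7167°E:
P1: √((0.0302·111.32)² + (0.0278·60.39)²) = √(11.302130 + 2.818510) = 3.7577 km
P2: √((0.0460·111.32)² + (-0.0365·60.39)²) = √(26.221773 + 4.858652) = 5.5750 km
P3: √((-0.0366·111.32)² + (-0.0295·60.39)²) = √(16.600018 + 3.173760) = 4.4468 km
P4: √((0.0399·111.32)² + (-0.0011·60.39)²) = √(19.728415 + 0.004413) = 4.4422 km
P5: √((-0.0217·111.32)² + (0.0691·60.39)²) = √(5.835336 + 17.413503) = 4.8217 km
P6: √((0.0319·111.32)² + (0.0504·60.39)²) = √(12.610368 + 9.263842) = 4.6770 km
P7: √((-0.0138·111.32)² + (0.0774·60.39)²) = √(2.359960 + 21.848015) = 4.9202 km
P8: √((0.0176·111.32)² + (0.0317·60.39)²) = √(3.838590 + 3.664786) = 2.7392 km
P9: √((-0.0045·111.32)² + (-0.0377·60.39)²) = √(0.250941 + 5.183377) = 2.3312 km
P10: √((0.0196·111.32)² + (0.0674·60.39)²) = √(4.760565 + 16.567228) = 4.6182 km
P11: √((-0.0473·111.32)² + (0.0096·60.39)²) = √(27.724816 + 0.336103) = 5.2973 km
P12: √((-0.0593·111.32)² + (0.0502·60.39)²) = √(43.576845 + 9.190465) = 7.2641 km
Threshold 4.1 km: P9 (2.3312 km), P8 (2.7392 km), P1 (3.7577 km) are within range.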